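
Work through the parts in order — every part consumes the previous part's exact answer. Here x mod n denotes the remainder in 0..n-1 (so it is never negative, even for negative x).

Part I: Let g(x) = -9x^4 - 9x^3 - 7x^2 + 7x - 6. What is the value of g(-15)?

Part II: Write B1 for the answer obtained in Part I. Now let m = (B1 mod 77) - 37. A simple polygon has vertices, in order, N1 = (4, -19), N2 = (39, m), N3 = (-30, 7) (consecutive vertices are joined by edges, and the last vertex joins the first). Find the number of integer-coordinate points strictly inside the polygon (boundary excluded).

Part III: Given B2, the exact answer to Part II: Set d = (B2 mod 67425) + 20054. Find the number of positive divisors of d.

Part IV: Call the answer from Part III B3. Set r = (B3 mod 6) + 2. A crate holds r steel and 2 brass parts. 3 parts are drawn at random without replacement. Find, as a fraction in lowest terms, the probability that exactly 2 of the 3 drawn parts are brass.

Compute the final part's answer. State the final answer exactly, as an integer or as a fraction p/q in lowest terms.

Part I: -9*(-15)^4 - 9*(-15)^3 - 7*(-15)^2 + 7*(-15)^1 - 6 = (-455625) + (30375) + (-1575) + (-105) + (-6) = -426936; answer -426936
Part II: B1 = -426936; m = -8; cross terms: (4*-8 - 39*-19)=709, (39*7 - -30*-8)=33, (-30*-19 - 4*7)=542; twice the area = |1284| = 1284; area = 642; boundary points = 1 + 3 + 2 = 6; strictly interior points = area - boundary/2 + 1 = 640; answer 640
Part III: B2 = 640; d = 20694; 20694 = 2 * 3 * 3449; number of divisors = (1+1) * (1+1) * (1+1) = 8; answer 8
Part IV: B3 = 8; r = 4; total draws C(6,3) = 20; favorable C(2,2)*C(4,1) = 4; P = 1/5; answer 1/5

1/5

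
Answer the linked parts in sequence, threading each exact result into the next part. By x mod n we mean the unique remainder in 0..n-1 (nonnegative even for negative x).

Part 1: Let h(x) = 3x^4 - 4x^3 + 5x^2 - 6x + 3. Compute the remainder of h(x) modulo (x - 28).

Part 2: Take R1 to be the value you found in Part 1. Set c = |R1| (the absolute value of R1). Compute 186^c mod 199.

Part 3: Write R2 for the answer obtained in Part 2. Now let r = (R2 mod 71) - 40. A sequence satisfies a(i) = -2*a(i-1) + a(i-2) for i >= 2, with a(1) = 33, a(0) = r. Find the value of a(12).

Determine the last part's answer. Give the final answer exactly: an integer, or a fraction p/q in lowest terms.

-377006

Part 1: remainder = value at the root: 3*(28)^4 - 4*(28)^3 + 5*(28)^2 - 6*(28)^1 + 3 = (1843968) + (-87808) + (3920) + (-168) + (3) = 1759915; answer 1759915
Part 2: R1 = 1759915; c = 1759915; squarings mod 199: 186^1=186, 186^2=169, 186^4=104, 186^8=70, 186^16=124, 186^32=53, 186^64=23, 186^128=131, 186^256=47, 186^512=20, 186^1024=2, 186^2048=4, 186^4096=16, 186^8192=57, 186^16384=65, 186^32768=46, 186^65536=126, 186^131072=155, 186^262144=145, 186^524288=130, 186^1048576=184; 186^1759915 = 186^1 * 186^2 * 186^8 * 186^32 * 186^128 * 186^512 * 186^2048 * 186^4096 * 186^16384 * 186^32768 * 186^131072 * 186^524288 * 186^1048576 = 54 (mod 199); answer 54
Part 3: R2 = 54; r = 14; a(2) = -2*(33) + 1*(14) = -52; iterating: a(2)=-52, a(3)=137, a(4)=-326, a(5)=789, a(6)=-1904, a(7)=4597, a(8)=-11098, a(9)=26793, a(10)=-64684, a(11)=156161, a(12)=-377006; answer -377006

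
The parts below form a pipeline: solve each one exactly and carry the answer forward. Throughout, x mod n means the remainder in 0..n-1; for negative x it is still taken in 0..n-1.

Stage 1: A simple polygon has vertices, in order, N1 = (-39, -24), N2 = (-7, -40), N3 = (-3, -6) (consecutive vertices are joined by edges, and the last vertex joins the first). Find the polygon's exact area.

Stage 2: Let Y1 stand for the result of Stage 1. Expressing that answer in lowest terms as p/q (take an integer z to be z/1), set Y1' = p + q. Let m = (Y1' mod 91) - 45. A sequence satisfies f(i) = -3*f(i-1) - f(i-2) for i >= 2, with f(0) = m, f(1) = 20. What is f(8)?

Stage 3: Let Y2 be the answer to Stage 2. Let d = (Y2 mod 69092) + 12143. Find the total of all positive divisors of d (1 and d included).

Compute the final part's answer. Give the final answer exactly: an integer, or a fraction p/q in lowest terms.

Stage 1: cross terms: (-39*-40 - -7*-24)=1392, (-7*-6 - -3*-40)=-78, (-3*-24 - -39*-6)=-162; twice the area = |1152| = 1152; area = 576; answer 576
Stage 2: Y1 = 576; threaded value p + q = 577; m = -14; f(2) = -3*(20) - 1*(-14) = -46; iterating: f(2)=-46, f(3)=118, f(4)=-308, f(5)=806, f(6)=-2110, f(7)=5524, f(8)=-14462; answer -14462
Stage 3: Y2 = -14462; d = 66773; 66773 = 7 * 9539; sigma = (1 + 7) * (1 + 9539) = 8 * 9540 = 76320; answer 76320

76320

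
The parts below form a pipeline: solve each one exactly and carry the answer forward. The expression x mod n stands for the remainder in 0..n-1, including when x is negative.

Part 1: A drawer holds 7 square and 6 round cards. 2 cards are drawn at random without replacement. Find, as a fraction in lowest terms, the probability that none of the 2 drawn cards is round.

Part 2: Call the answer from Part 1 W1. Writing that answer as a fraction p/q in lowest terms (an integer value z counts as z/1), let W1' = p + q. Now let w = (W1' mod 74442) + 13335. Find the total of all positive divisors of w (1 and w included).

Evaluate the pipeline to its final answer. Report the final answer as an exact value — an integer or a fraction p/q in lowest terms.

33480

Part 1: total draws C(13,2) = 78; favorable C(7,2) = 21; P = 7/26; answer 7/26
Part 2: W1 = 7/26; threaded value p + q = 33; w = 13368; 13368 = 2^3 * 3 * 557; sigma = (1 + 2 + 4 + 8) * (1 + 3) * (1 + 557) = 15 * 4 * 558 = 33480; answer 33480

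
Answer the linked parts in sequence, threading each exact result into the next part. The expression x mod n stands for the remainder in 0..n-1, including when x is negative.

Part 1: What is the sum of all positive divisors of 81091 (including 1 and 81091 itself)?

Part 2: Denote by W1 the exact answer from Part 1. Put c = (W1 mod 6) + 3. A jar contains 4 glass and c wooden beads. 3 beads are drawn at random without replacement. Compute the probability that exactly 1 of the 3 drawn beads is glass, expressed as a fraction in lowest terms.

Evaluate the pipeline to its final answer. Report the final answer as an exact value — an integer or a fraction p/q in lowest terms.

12/35

Part 1: 81091 = 83 * 977; sigma = (1 + 83) * (1 + 977) = 84 * 978 = 82152; answer 82152
Part 2: W1 = 82152; c = 3; total draws C(7,3) = 35; favorable C(4,1)*C(3,2) = 12; P = 12/35; answer 12/35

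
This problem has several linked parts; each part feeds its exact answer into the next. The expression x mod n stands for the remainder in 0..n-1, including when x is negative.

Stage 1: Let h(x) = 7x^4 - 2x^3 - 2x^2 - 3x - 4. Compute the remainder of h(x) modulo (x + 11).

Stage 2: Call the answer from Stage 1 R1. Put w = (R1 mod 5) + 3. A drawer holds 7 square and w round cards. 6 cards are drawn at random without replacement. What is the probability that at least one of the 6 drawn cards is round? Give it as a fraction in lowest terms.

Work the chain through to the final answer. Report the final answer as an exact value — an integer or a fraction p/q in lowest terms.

Stage 1: remainder = value at the root: 7*(-11)^4 - 2*(-11)^3 - 2*(-11)^2 - 3*(-11)^1 - 4 = (102487) + (2662) + (-242) + (33) + (-4) = 104936; answer 104936
Stage 2: R1 = 104936; w = 4; total draws C(11,6) = 462; complement C(7,6) = 7; favorable 462 - 7 = 455; P = 65/66; answer 65/66

65/66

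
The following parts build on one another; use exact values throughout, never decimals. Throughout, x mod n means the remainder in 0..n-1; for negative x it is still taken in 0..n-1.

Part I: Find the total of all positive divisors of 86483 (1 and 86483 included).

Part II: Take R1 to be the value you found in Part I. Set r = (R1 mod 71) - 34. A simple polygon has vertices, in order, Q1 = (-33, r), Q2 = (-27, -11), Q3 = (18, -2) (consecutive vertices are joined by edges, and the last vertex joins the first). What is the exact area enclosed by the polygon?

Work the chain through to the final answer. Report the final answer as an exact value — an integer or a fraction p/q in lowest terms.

Part I: 86483 = 197 * 439; sigma = (1 + 197) * (1 + 439) = 198 * 440 = 87120; answer 87120
Part II: R1 = 87120; r = -31; cross terms: (-33*-11 - -27*-31)=-474, (-27*-2 - 18*-11)=252, (18*-31 - -33*-2)=-624; twice the area = |-846| = 846; area = 423; answer 423

423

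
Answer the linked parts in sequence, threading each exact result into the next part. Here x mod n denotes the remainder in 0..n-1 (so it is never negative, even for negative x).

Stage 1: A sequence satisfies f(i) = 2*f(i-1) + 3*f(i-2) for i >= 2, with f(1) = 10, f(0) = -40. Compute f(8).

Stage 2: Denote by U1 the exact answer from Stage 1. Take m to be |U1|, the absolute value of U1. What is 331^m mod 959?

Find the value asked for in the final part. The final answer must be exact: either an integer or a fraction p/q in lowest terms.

744

Stage 1: f(2) = 2*(10) + 3*(-40) = -100; iterating: f(2)=-100, f(3)=-170, f(4)=-640, f(5)=-1790, f(6)=-5500, f(7)=-16370, f(8)=-49240; answer -49240
Stage 2: U1 = -49240; m = 49240; squarings mod 959: 331^1=331, 331^2=235, 331^4=562, 331^8=333, 331^16=604, 331^32=396, 331^64=499, 331^128=620, 331^256=800, 331^512=347, 331^1024=534, 331^2048=333, 331^4096=604, 331^8192=396, 331^16384=499, 331^32768=620; 331^49240 = 331^8 * 331^16 * 331^64 * 331^16384 * 331^32768 = 744 (mod 959); answer 744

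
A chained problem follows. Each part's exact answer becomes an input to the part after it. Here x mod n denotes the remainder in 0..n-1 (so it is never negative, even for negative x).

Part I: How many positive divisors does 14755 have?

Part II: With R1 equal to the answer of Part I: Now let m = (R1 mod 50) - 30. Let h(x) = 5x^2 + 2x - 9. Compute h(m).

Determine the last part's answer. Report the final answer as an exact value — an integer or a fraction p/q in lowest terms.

Part I: 14755 = 5 * 13 * 227; number of divisors = (1+1) * (1+1) * (1+1) = 8; answer 8
Part II: R1 = 8; m = -22; 5*(-22)^2 + 2*(-22)^1 - 9 = (2420) + (-44) + (-9) = 2367; answer 2367

2367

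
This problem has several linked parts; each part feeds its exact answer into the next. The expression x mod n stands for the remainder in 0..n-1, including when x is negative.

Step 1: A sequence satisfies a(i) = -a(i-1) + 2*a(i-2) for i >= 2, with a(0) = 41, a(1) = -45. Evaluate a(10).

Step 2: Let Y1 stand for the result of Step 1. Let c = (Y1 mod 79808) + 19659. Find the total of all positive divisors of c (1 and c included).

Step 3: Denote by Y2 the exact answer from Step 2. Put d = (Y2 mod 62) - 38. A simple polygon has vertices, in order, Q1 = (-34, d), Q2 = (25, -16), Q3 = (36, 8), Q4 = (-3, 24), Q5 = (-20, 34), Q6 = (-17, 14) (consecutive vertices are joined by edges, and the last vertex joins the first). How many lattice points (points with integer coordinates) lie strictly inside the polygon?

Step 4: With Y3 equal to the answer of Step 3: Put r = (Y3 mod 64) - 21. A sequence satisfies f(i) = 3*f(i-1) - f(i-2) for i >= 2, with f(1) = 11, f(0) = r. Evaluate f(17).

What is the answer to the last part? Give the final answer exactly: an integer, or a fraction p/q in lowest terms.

-17865676

Step 1: a(2) = -1*(-45) + 2*(41) = 127; iterating: a(2)=127, a(3)=-217, a(4)=471, a(5)=-905, a(6)=1847, a(7)=-3657, a(8)=7351, a(9)=-14665, a(10)=29367; answer 29367
Step 2: Y1 = 29367; c = 49026; 49026 = 2 * 3 * 8171; sigma = (1 + 2) * (1 + 3) * (1 + 8171) = 3 * 4 * 8172 = 98064; answer 98064
Step 3: Y2 = 98064; d = 4; cross terms: (-34*-16 - 25*4)=444, (25*8 - 36*-16)=776, (36*24 - -3*8)=888, (-3*34 - -20*24)=378, (-20*14 - -17*34)=298, (-17*4 - -34*14)=408; twice the area = |3192| = 3192; area = 1596; boundary points = 1 + 1 + 1 + 1 + 1 + 1 = 6; strictly interior points = area - boundary/2 + 1 = 1594; answer 1594
Step 4: Y3 = 1594; r = 37; f(2) = 3*(11) - 1*(37) = -4; iterating: f(2)=-4, f(3)=-23, f(4)=-65, f(5)=-172, f(6)=-451, f(7)=-1181, f(8)=-3092, f(9)=-8095, f(10)=-21193, f(11)=-55484, f(12)=-145259, f(13)=-380293, f(14)=-995620, f(15)=-2606567, f(16)=-6824081, f(17)=-17865676; answer -17865676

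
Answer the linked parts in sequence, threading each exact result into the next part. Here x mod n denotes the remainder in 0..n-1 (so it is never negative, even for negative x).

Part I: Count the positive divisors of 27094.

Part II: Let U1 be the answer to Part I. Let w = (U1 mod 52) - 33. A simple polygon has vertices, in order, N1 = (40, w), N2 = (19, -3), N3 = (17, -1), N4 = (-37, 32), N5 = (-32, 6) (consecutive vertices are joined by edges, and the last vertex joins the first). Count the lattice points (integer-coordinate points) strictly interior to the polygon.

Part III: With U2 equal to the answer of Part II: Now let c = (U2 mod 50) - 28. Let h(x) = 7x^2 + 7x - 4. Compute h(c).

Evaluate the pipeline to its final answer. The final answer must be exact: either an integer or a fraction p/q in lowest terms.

626

Part I: 27094 = 2 * 19 * 23 * 31; number of divisors = (1+1) * (1+1) * (1+1) * (1+1) = 16; answer 16
Part II: U1 = 16; w = -17; cross terms: (40*-3 - 19*-17)=203, (19*-1 - 17*-3)=32, (17*32 - -37*-1)=507, (-37*6 - -32*32)=802, (-32*-17 - 40*6)=304; twice the area = |1848| = 1848; area = 924; boundary points = 7 + 2 + 3 + 1 + 1 = 14; strictly interior points = area - boundary/2 + 1 = 918; answer 918
Part III: U2 = 918; c = -10; 7*(-10)^2 + 7*(-10)^1 - 4 = (700) + (-70) + (-4) = 626; answer 626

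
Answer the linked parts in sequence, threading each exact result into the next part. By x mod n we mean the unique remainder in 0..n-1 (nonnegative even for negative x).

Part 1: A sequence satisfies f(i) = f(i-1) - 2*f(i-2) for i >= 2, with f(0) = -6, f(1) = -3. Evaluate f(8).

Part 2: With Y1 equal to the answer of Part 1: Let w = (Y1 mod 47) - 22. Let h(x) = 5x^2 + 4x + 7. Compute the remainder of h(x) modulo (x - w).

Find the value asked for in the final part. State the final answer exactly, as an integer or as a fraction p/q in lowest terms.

2983

Part 1: f(2) = 1*(-3) - 2*(-6) = 9; iterating: f(2)=9, f(3)=15, f(4)=-3, f(5)=-33, f(6)=-27, f(7)=39, f(8)=93; answer 93
Part 2: Y1 = 93; w = 24; remainder = value at the root: 5*(24)^2 + 4*(24)^1 + 7 = (2880) + (96) + (7) = 2983; answer 2983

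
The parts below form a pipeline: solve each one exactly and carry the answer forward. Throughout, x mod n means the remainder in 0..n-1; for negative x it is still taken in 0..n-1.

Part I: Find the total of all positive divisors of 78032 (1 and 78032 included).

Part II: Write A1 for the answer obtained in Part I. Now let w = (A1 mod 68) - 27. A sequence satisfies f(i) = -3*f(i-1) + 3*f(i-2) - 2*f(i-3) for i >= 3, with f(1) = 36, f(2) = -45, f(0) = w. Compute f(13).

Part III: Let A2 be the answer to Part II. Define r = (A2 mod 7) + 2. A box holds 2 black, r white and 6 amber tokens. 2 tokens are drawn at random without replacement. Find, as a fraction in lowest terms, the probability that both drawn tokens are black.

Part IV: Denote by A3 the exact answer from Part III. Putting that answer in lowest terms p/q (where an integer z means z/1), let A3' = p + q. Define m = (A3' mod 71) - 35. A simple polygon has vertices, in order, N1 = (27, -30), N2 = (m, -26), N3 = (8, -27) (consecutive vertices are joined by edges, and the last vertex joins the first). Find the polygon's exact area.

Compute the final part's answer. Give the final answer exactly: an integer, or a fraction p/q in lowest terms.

5/2

Part I: 78032 = 2^4 * 4877; sigma = (1 + 2 + 4 + 8 + 16) * (1 + 4877) = 31 * 4878 = 151218; answer 151218
Part II: A1 = 151218; w = 27; f(3) = -3*(-45) + 3*(36) - 2*(27) = 189; iterating: f(3)=189, f(4)=-774, f(5)=2979, f(6)=-11637, f(7)=45396, f(8)=-177057, f(9)=690633, f(10)=-2693862, f(11)=10507599, f(12)=-40985649, f(13)=159867468; answer 159867468
Part III: A2 = 159867468; r = 7; total draws C(15,2) = 105; favorable C(2,2) = 1; P = 1/105; answer 1/105
Part IV: A3 = 1/105; threaded value p + q = 106; m = 0; cross terms: (27*-26 - 0*-30)=-702, (0*-27 - 8*-26)=208, (8*-30 - 27*-27)=489; twice the area = |-5| = 5; area = 5/2; answer 5/2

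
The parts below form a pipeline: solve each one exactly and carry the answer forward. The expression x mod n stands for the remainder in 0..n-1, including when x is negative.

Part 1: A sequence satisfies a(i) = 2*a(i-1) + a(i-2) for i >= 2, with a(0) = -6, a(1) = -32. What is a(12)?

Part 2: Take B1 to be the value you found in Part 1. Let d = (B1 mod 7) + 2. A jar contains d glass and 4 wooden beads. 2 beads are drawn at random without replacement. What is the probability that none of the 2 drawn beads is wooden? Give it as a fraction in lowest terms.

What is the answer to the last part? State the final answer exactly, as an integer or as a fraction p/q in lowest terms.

Part 1: a(2) = 2*(-32) + 1*(-6) = -70; iterating: a(2)=-70, a(3)=-172, a(4)=-414, a(5)=-1000, a(6)=-2414, a(7)=-5828, a(8)=-14070, a(9)=-33968, a(10)=-82006, a(11)=-197980, a(12)=-477966; answer -477966
Part 2: B1 = -477966; d = 3; total draws C(7,2) = 21; favorable C(3,2) = 3; P = 1/7; answer 1/7

1/7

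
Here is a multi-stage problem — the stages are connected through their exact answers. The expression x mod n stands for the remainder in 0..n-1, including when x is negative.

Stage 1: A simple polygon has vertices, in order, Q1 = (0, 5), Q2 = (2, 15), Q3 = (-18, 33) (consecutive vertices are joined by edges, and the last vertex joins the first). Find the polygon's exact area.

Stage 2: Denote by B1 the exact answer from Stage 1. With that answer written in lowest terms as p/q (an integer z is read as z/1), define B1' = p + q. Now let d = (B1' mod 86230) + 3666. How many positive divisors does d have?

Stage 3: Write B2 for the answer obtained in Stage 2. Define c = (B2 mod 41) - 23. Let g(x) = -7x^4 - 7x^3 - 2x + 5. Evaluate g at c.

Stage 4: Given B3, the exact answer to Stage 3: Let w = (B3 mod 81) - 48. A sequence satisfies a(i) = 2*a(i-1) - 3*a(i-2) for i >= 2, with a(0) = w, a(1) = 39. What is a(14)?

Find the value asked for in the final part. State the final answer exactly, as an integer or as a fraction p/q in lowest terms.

55785

Stage 1: cross terms: (0*15 - 2*5)=-10, (2*33 - -18*15)=336, (-18*5 - 0*33)=-90; twice the area = |236| = 236; area = 118; answer 118
Stage 2: B1 = 118; threaded value p + q = 119; d = 3785; 3785 = 5 * 757; number of divisors = (1+1) * (1+1) = 4; answer 4
Stage 3: B2 = 4; c = -19; -7*(-19)^4 - 7*(-19)^3 - 2*(-19)^1 + 5 = (-912247) + (48013) + (38) + (5) = -864191; answer -864191
Stage 4: B3 = -864191; w = 31; a(2) = 2*(39) - 3*(31) = -15; iterating: a(2)=-15, a(3)=-147, a(4)=-249, a(5)=-57, a(6)=633, a(7)=1437, a(8)=975, a(9)=-2361, a(10)=-7647, a(11)=-8211, a(12)=6519, a(13)=37671, a(14)=55785; answer 55785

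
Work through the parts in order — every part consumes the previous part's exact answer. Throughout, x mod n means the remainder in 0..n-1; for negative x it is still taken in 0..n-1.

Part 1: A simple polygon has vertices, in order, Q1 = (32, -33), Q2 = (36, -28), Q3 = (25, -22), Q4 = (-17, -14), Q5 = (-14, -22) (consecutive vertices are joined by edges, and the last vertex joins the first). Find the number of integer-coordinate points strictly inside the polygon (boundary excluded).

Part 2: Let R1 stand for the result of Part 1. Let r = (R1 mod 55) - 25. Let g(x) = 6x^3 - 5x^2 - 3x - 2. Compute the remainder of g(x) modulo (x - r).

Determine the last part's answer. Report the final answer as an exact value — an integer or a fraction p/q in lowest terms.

-64

Part 1: cross terms: (32*-28 - 36*-33)=292, (36*-22 - 25*-28)=-92, (25*-14 - -17*-22)=-724, (-17*-22 - -14*-14)=178, (-14*-33 - 32*-22)=1166; twice the area = |820| = 820; area = 410; boundary points = 1 + 1 + 2 + 1 + 1 = 6; strictly interior points = area - boundary/2 + 1 = 408; answer 408
Part 2: R1 = 408; r = -2; remainder = value at the root: 6*(-2)^3 - 5*(-2)^2 - 3*(-2)^1 - 2 = (-48) + (-20) + (6) + (-2) = -64; answer -64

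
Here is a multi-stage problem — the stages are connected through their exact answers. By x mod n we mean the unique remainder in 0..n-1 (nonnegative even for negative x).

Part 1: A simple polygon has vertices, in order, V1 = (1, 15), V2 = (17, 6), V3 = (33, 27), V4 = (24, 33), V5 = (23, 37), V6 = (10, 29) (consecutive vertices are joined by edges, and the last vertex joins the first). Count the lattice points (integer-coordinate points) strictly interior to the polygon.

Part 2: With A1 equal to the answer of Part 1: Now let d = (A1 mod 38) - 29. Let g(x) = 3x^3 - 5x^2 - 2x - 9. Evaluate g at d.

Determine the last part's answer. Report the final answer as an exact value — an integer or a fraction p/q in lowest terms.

Part 1: cross terms: (1*6 - 17*15)=-249, (17*27 - 33*6)=261, (33*33 - 24*27)=441, (24*37 - 23*33)=129, (23*29 - 10*37)=297, (10*15 - 1*29)=121; twice the area = |1000| = 1000; area = 500; boundary points = 1 + 1 + 3 + 1 + 1 + 1 = 8; strictly interior points = area - boundary/2 + 1 = 497; answer 497
Part 2: A1 = 497; d = -26; 3*(-26)^3 - 5*(-26)^2 - 2*(-26)^1 - 9 = (-52728) + (-3380) + (52) + (-9) = -56065; answer -56065

-56065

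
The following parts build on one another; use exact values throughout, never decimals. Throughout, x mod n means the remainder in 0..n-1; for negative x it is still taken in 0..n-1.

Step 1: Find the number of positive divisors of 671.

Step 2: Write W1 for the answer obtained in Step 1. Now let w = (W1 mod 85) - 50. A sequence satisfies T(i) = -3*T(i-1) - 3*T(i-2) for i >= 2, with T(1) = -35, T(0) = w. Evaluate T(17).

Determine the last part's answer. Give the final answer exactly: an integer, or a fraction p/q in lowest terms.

Step 1: 671 = 11 * 61; number of divisors = (1+1) * (1+1) = 4; answer 4
Step 2: W1 = 4; w = -46; T(2) = -3*(-35) - 3*(-46) = 243; iterating: T(2)=243, T(3)=-624, T(4)=1143, T(5)=-1557, T(6)=1242, T(7)=945, T(8)=-6561, T(9)=16848, T(10)=-30861, T(11)=42039, T(12)=-33534, T(13)=-25515, T(14)=177147, T(15)=-454896, T(16)=833247, T(17)=-1135053; answer -1135053

-1135053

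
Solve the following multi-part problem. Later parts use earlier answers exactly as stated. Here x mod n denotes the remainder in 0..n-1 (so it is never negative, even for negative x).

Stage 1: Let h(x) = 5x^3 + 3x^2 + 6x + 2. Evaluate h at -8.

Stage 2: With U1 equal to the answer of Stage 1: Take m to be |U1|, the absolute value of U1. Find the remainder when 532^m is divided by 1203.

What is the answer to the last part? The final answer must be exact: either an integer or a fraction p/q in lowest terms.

Stage 1: 5*(-8)^3 + 3*(-8)^2 + 6*(-8)^1 + 2 = (-2560) + (192) + (-48) + (2) = -2414; answer -2414
Stage 2: U1 = -2414; m = 2414; squarings mod 1203: 532^1=532, 532^2=319, 532^4=709, 532^8=1030, 532^16=1057, 532^32=865, 532^64=1162, 532^128=478, 532^256=1117, 532^512=178, 532^1024=406, 532^2048=25; 532^2414 = 532^2 * 532^4 * 532^8 * 532^32 * 532^64 * 532^256 * 532^2048 = 1195 (mod 1203); answer 1195

1195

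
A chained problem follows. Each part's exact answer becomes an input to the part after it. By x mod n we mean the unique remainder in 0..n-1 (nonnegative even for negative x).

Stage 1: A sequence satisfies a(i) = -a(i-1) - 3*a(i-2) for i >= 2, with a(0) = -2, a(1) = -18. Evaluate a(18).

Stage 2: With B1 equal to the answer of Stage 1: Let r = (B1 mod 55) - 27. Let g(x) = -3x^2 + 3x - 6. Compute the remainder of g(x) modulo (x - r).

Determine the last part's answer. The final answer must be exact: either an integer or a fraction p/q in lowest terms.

Stage 1: a(2) = -1*(-18) - 3*(-2) = 24; iterating: a(2)=24, a(3)=30, a(4)=-102, a(5)=12, a(6)=294, a(7)=-330, a(8)=-552, a(9)=1542, a(10)=114, a(11)=-4740, a(12)=4398, a(13)=9822, a(14)=-23016, a(15)=-6450, a(16)=75498, a(17)=-56148, a(18)=-170346; answer -170346
Stage 2: B1 = -170346; r = 17; remainder = value at the root: -3*(17)^2 + 3*(17)^1 - 6 = (-867) + (51) + (-6) = -822; answer -822

-822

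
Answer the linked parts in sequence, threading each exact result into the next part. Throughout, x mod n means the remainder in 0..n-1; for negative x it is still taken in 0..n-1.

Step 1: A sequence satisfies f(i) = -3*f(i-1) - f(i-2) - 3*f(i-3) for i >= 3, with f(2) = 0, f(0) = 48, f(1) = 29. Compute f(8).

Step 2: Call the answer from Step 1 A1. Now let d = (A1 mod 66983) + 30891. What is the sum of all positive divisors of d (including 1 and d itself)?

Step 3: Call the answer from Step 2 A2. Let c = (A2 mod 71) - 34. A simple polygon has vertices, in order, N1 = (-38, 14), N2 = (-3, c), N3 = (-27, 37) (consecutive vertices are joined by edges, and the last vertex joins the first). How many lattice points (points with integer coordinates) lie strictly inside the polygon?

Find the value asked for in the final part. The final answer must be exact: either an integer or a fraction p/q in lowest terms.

Step 1: f(3) = -3*(0) - 1*(29) - 3*(48) = -173; iterating: f(3)=-173, f(4)=432, f(5)=-1123, f(6)=3456, f(7)=-10541, f(8)=31536; answer 31536
Step 2: A1 = 31536; d = 62427; 62427 = 3 * 20809; sigma = (1 + 3) * (1 + 20809) = 4 * 20810 = 83240; answer 83240
Step 3: A2 = 83240; c = -6; cross terms: (-38*-6 - -3*14)=270, (-3*37 - -27*-6)=-273, (-27*14 - -38*37)=1028; twice the area = |1025| = 1025; area = 1025/2; boundary points = 5 + 1 + 1 = 7; strictly interior points = area - boundary/2 + 1 = 510; answer 510

510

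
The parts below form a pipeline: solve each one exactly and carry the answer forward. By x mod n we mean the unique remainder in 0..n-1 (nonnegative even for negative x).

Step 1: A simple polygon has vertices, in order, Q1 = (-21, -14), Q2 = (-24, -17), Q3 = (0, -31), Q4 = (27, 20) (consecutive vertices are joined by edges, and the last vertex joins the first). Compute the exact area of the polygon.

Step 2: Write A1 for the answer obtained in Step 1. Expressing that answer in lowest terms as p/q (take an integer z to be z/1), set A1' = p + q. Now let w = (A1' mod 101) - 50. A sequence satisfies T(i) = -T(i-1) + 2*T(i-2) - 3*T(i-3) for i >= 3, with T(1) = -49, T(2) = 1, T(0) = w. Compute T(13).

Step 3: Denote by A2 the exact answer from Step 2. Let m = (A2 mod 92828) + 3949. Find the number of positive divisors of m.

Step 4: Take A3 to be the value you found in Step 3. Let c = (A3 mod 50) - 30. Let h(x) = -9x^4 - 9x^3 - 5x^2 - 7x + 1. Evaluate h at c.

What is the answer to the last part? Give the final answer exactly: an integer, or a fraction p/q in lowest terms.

Step 1: cross terms: (-21*-17 - -24*-14)=21, (-24*-31 - 0*-17)=744, (0*20 - 27*-31)=837, (27*-14 - -21*20)=42; twice the area = |1644| = 1644; area = 822; answer 822
Step 2: A1 = 822; threaded value p + q = 823; w = -35; T(3) = -1*(1) + 2*(-49) - 3*(-35) = 6; iterating: T(3)=6, T(4)=143, T(5)=-134, T(6)=402, T(7)=-1099, T(8)=2305, T(9)=-5709, T(10)=13616, T(11)=-31949, T(12)=76308, T(13)=-181054; answer -181054
Step 3: A2 = -181054; m = 8551; 8551 = 17 * 503; number of divisors = (1+1) * (1+1) = 4; answer 4
Step 4: A3 = 4; c = -26; -9*(-26)^4 - 9*(-26)^3 - 5*(-26)^2 - 7*(-26)^1 + 1 = (-4112784) + (158184) + (-3380) + (182) + (1) = -3957797; answer -3957797

-3957797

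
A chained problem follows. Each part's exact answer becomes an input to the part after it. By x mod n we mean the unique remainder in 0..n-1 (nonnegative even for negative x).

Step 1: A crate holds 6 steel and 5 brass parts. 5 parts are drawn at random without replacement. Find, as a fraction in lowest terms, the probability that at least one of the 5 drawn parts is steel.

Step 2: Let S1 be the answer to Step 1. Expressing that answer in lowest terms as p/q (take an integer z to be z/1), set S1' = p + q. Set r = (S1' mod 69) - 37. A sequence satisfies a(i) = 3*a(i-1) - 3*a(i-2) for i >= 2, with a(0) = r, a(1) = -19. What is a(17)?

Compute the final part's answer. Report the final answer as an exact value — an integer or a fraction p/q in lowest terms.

Step 1: total draws C(11,5) = 462; complement C(5,5) = 1; favorable 462 - 1 = 461; P = 461/462; answer 461/462
Step 2: S1 = 461/462; threaded value p + q = 923; r = -11; a(2) = 3*(-19) - 3*(-11) = -24; iterating: a(2)=-24, a(3)=-15, a(4)=27, a(5)=126, a(6)=297, a(7)=513, a(8)=648, a(9)=405, a(10)=-729, a(11)=-3402, a(12)=-8019, a(13)=-13851, a(14)=-17496, a(15)=-10935, a(16)=19683, a(17)=91854; answer 91854

91854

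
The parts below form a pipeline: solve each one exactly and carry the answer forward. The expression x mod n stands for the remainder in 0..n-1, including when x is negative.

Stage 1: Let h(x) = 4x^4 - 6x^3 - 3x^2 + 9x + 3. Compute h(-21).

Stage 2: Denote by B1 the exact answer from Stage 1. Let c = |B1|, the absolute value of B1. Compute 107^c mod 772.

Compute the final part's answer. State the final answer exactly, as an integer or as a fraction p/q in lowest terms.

Stage 1: 4*(-21)^4 - 6*(-21)^3 - 3*(-21)^2 + 9*(-21)^1 + 3 = (777924) + (55566) + (-1323) + (-189) + (3) = 831981; answer 831981
Stage 2: B1 = 831981; c = 831981; squarings mod 772: 107^1=107, 107^2=641, 107^4=177, 107^8=449, 107^16=109, 107^32=301, 107^64=277, 107^128=301, 107^256=277, 107^512=301, 107^1024=277, 107^2048=301, 107^4096=277, 107^8192=301, 107^16384=277, 107^32768=301, 107^65536=277, 107^131072=301, 107^262144=277, 107^524288=301; 107^831981 = 107^1 * 107^4 * 107^8 * 107^32 * 107^64 * 107^128 * 107^256 * 107^4096 * 107^8192 * 107^32768 * 107^262144 * 107^524288 = 67 (mod 772); answer 67

67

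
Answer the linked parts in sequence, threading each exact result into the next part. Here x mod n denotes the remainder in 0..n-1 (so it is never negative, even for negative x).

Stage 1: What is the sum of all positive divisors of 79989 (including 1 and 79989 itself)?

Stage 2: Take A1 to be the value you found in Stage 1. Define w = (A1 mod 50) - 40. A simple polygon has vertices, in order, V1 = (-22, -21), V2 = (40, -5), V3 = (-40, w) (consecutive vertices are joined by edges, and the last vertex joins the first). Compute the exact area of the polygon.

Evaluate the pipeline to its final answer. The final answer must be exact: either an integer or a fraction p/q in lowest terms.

73

Stage 1: 79989 = 3 * 7 * 13 * 293; sigma = (1 + 3) * (1 + 7) * (1 + 13) * (1 + 293) = 4 * 8 * 14 * 294 = 131712; answer 131712
Stage 2: A1 = 131712; w = -28; cross terms: (-22*-5 - 40*-21)=950, (40*-28 - -40*-5)=-1320, (-40*-21 - -22*-28)=224; twice the area = |-146| = 146; area = 73; answer 73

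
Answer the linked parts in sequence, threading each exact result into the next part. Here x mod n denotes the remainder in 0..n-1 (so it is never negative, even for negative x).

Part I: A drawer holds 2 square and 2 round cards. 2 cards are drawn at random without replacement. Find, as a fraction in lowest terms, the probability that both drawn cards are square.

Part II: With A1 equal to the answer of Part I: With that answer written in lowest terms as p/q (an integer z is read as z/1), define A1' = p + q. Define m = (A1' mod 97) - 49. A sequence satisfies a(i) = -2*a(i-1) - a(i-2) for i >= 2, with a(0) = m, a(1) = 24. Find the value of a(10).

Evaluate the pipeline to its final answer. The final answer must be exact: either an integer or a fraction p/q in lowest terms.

138

Part I: total draws C(4,2) = 6; favorable C(2,2) = 1; P = 1/6; answer 1/6
Part II: A1 = 1/6; threaded value p + q = 7; m = -42; a(2) = -2*(24) - 1*(-42) = -6; iterating: a(2)=-6, a(3)=-12, a(4)=30, a(5)=-48, a(6)=66, a(7)=-84, a(8)=102, a(9)=-120, a(10)=138; answer 138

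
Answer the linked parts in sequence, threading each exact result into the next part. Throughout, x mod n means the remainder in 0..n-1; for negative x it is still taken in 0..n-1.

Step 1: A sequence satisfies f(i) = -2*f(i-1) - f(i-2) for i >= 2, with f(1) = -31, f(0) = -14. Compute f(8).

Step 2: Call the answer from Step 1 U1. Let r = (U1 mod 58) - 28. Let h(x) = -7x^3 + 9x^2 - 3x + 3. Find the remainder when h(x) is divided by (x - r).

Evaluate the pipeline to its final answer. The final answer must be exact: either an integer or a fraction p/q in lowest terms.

Step 1: f(2) = -2*(-31) - 1*(-14) = 76; iterating: f(2)=76, f(3)=-121, f(4)=166, f(5)=-211, f(6)=256, f(7)=-301, f(8)=346; answer 346
Step 2: U1 = 346; r = 28; remainder = value at the root: -7*(28)^3 + 9*(28)^2 - 3*(28)^1 + 3 = (-153664) + (7056) + (-84) + (3) = -146689; answer -146689

-146689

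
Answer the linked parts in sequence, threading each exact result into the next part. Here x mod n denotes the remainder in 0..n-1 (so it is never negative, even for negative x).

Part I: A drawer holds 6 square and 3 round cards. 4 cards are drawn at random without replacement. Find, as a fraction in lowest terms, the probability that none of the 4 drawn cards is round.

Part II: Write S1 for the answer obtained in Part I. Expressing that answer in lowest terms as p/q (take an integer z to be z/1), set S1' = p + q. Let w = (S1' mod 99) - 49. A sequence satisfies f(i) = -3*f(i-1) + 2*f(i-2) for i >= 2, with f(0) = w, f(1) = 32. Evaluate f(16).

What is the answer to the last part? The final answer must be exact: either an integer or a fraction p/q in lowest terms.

-5384393708

Part I: total draws C(9,4) = 126; favorable C(6,4) = 15; P = 5/42; answer 5/42
Part II: S1 = 5/42; threaded value p + q = 47; w = -2; f(2) = -3*(32) + 2*(-2) = -100; iterating: f(2)=-100, f(3)=364, f(4)=-1292, f(5)=4604, f(6)=-16396, f(7)=58396, f(8)=-207980, f(9)=740732, f(10)=-2638156, f(11)=9395932, f(12)=-33464108, f(13)=119184188, f(14)=-424480780, f(15)=1511810716, f(16)=-5384393708; answer -5384393708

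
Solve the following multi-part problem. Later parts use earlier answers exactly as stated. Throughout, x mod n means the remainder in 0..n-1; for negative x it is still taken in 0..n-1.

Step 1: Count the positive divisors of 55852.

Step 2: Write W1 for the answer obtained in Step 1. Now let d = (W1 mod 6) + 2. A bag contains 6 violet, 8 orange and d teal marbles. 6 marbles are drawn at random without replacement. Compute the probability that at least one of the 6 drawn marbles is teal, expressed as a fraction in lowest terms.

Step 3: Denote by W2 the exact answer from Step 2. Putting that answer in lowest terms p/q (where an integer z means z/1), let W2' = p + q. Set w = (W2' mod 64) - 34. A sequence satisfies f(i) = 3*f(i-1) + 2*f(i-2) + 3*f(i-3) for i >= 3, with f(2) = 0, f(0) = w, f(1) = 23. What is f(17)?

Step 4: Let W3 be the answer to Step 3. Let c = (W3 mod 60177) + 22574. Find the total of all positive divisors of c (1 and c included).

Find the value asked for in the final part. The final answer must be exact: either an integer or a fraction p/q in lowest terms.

Step 1: 55852 = 2^2 * 13963; number of divisors = (2+1) * (1+1) = 6; answer 6
Step 2: W1 = 6; d = 2; total draws C(16,6) = 8008; complement C(14,6) = 3003; favorable 8008 - 3003 = 5005; P = 5/8; answer 5/8
Step 3: W2 = 5/8; threaded value p + q = 13; w = -21; f(3) = 3*(0) + 2*(23) + 3*(-21) = -17; iterating: f(3)=-17, f(4)=18, f(5)=20, f(6)=45, f(7)=229, f(8)=837, f(9)=3104, f(10)=11673, f(11)=43738, f(12)=163872, f(13)=614111, f(14)=2301291, f(15)=8623711, f(16)=32316048, f(17)=121099439; answer 121099439
Step 4: W3 = 121099439; c = 45889; 45889 = 109 * 421; sigma = (1 + 109) * (1 + 421) = 110 * 422 = 46420; answer 46420

46420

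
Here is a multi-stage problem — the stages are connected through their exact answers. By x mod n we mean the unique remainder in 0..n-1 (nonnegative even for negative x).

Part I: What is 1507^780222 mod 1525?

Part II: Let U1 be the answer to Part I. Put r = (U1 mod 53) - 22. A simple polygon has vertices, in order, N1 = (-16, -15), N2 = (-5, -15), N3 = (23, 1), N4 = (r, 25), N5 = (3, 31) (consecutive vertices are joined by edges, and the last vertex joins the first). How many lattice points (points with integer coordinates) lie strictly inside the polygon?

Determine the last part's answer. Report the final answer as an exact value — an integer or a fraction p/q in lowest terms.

Part I: squarings mod 1525: 1507^1=1507, 1507^2=324, 1507^4=1276, 1507^8=1001, 1507^16=76, 1507^32=1201, 1507^64=1276, 1507^128=1001, 1507^256=76, 1507^512=1201, 1507^1024=1276, 1507^2048=1001, 1507^4096=76, 1507^8192=1201, 1507^16384=1276, 1507^32768=1001, 1507^65536=76, 1507^131072=1201, 1507^262144=1276, 1507^524288=1001; 1507^780222 = 1507^2 * 1507^4 * 1507^8 * 1507^16 * 1507^32 * 1507^128 * 1507^256 * 1507^512 * 1507^1024 * 1507^8192 * 1507^16384 * 1507^32768 * 1507^65536 * 1507^131072 * 1507^524288 = 674 (mod 1525); answer 674
Part II: U1 = 674; r = 16; cross terms: (-16*-15 - -5*-15)=165, (-5*1 - 23*-15)=340, (23*25 - 16*1)=559, (16*31 - 3*25)=421, (3*-15 - -16*31)=451; twice the area = |1936| = 1936; area = 968; boundary points = 11 + 4 + 1 + 1 + 1 = 18; strictly interior points = area - boundary/2 + 1 = 960; answer 960

960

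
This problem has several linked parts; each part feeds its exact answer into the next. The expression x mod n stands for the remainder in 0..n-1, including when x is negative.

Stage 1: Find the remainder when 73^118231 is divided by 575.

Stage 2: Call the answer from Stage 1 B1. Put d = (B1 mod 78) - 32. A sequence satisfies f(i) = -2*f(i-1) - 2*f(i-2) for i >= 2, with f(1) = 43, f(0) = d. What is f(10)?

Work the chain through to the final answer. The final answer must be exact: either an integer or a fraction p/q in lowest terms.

-1824

Stage 1: squarings mod 575: 73^1=73, 73^2=154, 73^4=141, 73^8=331, 73^16=311, 73^32=121, 73^64=266, 73^128=31, 73^256=386, 73^512=71, 73^1024=441, 73^2048=131, 73^4096=486, 73^8192=446, 73^16384=541, 73^32768=6, 73^65536=36; 73^118231 = 73^1 * 73^2 * 73^4 * 73^16 * 73^64 * 73^128 * 73^256 * 73^1024 * 73^2048 * 73^16384 * 73^32768 * 73^65536 = 202 (mod 575); answer 202
Stage 2: B1 = 202; d = 14; f(2) = -2*(43) - 2*(14) = -114; iterating: f(2)=-114, f(3)=142, f(4)=-56, f(5)=-172, f(6)=456, f(7)=-568, f(8)=224, f(9)=688, f(10)=-1824; answer -1824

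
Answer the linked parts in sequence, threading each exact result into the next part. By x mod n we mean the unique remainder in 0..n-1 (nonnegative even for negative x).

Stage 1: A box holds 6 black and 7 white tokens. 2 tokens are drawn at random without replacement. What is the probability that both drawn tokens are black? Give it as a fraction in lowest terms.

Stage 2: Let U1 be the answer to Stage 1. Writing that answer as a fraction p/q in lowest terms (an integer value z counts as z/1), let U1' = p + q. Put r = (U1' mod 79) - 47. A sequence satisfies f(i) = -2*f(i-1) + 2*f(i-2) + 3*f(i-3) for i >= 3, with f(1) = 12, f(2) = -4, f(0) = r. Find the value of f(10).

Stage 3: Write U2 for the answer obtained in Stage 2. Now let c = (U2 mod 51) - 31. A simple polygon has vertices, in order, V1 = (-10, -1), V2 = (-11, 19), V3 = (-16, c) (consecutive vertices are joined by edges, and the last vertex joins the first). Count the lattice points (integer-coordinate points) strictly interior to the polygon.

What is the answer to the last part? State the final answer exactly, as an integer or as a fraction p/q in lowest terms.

Stage 1: total draws C(13,2) = 78; favorable C(6,2) = 15; P = 5/26; answer 5/26
Stage 2: U1 = 5/26; threaded value p + q = 31; r = -16; f(3) = -2*(-4) + 2*(12) + 3*(-16) = -16; iterating: f(3)=-16, f(4)=60, f(5)=-164, f(6)=400, f(7)=-948, f(8)=2204, f(9)=-5104, f(10)=11772; answer 11772
Stage 3: U2 = 11772; c = 11; cross terms: (-10*19 - -11*-1)=-201, (-11*11 - -16*19)=183, (-16*-1 - -10*11)=126; twice the area = |108| = 108; area = 54; boundary points = 1 + 1 + 6 = 8; strictly interior points = area - boundary/2 + 1 = 51; answer 51

51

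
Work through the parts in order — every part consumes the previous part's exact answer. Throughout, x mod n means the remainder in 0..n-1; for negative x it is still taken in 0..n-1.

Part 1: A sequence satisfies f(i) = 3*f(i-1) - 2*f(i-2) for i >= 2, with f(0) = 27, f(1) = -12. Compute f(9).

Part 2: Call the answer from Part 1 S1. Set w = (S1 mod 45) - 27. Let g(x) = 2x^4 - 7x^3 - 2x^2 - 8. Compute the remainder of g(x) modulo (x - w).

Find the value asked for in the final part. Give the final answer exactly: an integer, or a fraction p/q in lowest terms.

Part 1: f(2) = 3*(-12) - 2*(27) = -90; iterating: f(2)=-90, f(3)=-246, f(4)=-558, f(5)=-1182, f(6)=-2430, f(7)=-4926, f(8)=-9918, f(9)=-19902; answer -19902
Part 2: S1 = -19902; w = 6; remainder = value at the root: 2*(6)^4 - 7*(6)^3 - 2*(6)^2 - 8 = (2592) + (-1512) + (-72) + (-8) = 1000; answer 1000

1000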